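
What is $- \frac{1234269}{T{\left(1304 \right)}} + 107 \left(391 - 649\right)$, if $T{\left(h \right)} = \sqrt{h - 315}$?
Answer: $-27606 - \frac{1234269 \sqrt{989}}{989} \approx -66854.0$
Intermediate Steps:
$T{\left(h \right)} = \sqrt{-315 + h}$
$- \frac{1234269}{T{\left(1304 \right)}} + 107 \left(391 - 649\right) = - \frac{1234269}{\sqrt{-315 + 1304}} + 107 \left(391 - 649\right) = - \frac{1234269}{\sqrt{989}} + 107 \left(-258\right) = - 1234269 \frac{\sqrt{989}}{989} - 27606 = - \frac{1234269 \sqrt{989}}{989} - 27606 = -27606 - \frac{1234269 \sqrt{989}}{989}$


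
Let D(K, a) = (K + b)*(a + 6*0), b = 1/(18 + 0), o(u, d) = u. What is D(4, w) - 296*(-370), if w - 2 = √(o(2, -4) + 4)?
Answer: 985753/9 + 73*√6/18 ≈ 1.0954e+5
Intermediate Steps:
w = 2 + √6 (w = 2 + √(2 + 4) = 2 + √6 ≈ 4.4495)
b = 1/18 ≈ 0.055556
D(K, a) = a*(1/18 + K) (D(K, a) = (K + 1/18)*(a + 6*0) = (1/18 + K)*(a + 0) = (1/18 + K)*a = a*(1/18 + K))
D(4, w) - 296*(-370) = (2 + √6)*(1/18 + 4) - 296*(-370) = (2 + √6)*(73/18) + 109520 = (73/9 + 73*√6/18) + 109520 = 985753/9 + 73*√6/18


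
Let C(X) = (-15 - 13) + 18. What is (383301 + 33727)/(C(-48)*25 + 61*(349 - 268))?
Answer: 417028/4691 ≈ 88.900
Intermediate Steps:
C(X) = -10 (C(X) = -28 + 18 = -10)
(383301 + 33727)/(C(-48)*25 + 61*(349 - 268)) = (383301 + 33727)/(-10*25 + 61*(349 - 268)) = 417028/(-250 + 61*81) = 417028/(-250 + 4941) = 417028/4691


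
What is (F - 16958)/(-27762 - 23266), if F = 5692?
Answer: 5633/25514 ≈ 0.22078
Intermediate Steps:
(F - 16958)/(-27762 - 23266) = (5692 - 16958)/(-27762 - 23266) = -11266/(-51028) = -11266*(-1/51028) = 5633/25514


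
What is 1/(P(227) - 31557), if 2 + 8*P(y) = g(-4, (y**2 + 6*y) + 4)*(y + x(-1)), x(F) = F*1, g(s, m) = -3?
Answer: -1/31642 ≈ -3.1604e-5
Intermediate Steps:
x(F) = F
P(y) = 1/8 - 3*y/8 (P(y) = -1/4 + (-3*(y - 1))/8 = -1/4 + (-3*(-1 + y))/8 = -1/4 + (3 - 3*y)/8 = -1/4 + (3/8 - 3*y/8) = 1/8 - 3*y/8)
1/(P(227) - 31557) = 1/((1/8 - 3/8*227) - 31557) = 1/((1/8 - 681/8) - 31557) = 1/(-85 - 31557) = 1/(-31642) = -1/31642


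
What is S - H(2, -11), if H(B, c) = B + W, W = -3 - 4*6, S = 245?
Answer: 270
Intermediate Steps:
W = -27 (W = -3 - 24 = -27)
H(B, c) = -27 + B (H(B, c) = B - 27 = -27 + B)
S - H(2, -11) = 245 - (-27 + 2) = 245 - 1*(-25) = 245 + 25 = 270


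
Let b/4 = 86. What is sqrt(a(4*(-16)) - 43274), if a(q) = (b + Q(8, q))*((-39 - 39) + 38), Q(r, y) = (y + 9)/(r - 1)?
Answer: I*sqrt(2779266)/7 ≈ 238.16*I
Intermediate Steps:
b = 344 (b = 4*86 = 344)
Q(r, y) = (9 + y)/(-1 + r)
a(q) = -96680/7 - 40*q/7 (a(q) = (344 + (9 + q)/(-1 + 8))*((-39 - 39) + 38) = (344 + (9 + q)/7)*(-78 + 38) = (344 + (9 + q)/7)*(-40) = (344 + (9/7 + q/7))*(-40) = (2417/7 + q/7)*(-40) = -96680/7 - 40*q/7)
sqrt(a(4*(-16)) - 43274) = sqrt((-96680/7 - 160*(-16)/7) - 43274) = sqrt((-96680/7 - 40/7*(-64)) - 43274) = sqrt((-96680/7 + 2560/7) - 43274) = sqrt(-94120/7 - 43274) = sqrt(-397038/7) = I*sqrt(2779266)/7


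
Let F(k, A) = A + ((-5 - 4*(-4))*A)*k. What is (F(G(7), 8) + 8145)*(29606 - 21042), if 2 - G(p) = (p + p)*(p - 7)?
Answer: 71329556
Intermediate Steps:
G(p) = 2 - 2*p*(-7 + p) (G(p) = 2 - (p + p)*(p - 7) = 2 - 2*p*(-7 + p))
F(k, A) = A + 11*A*k (F(k, A) = A + ((-5 + 16)*A)*k = A + (11*A)*k = A + 11*A*k)
(F(G(7), 8) + 8145)*(29606 - 21042) = (8*(1 + 11*(2 - 2*7² + 14*7)) + 8145)*(29606 - 21042) = (8*(1 + 11*(2 - 2*49 + 98)) + 8145)*8564 = (8*(1 + 11*(2 - 98 + 98)) + 8145)*8564 = (8*(1 + 11*2) + 8145)*8564 = (8*(1 + 22) + 8145)*8564 = (8*23 + 8145)*8564 = (184 + 8145)*8564 = 8329*8564 = 71329556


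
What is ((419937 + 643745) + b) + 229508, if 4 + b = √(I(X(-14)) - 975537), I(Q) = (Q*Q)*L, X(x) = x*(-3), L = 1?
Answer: 1293186 + 3*I*√108197 ≈ 1.2932e+6 + 986.8*I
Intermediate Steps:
X(x) = -3*x
I(Q) = Q² (I(Q) = (Q*Q)*1 = Q²*1 = Q²)
b = -4 + 3*I*√108197 (b = -4 + √((-3*(-14))² - 975537) = -4 + √(42² - 975537) = -4 + √(1764 - 975537) = -4 + √(-973773) = -4 + 3*I*√108197 ≈ -4.0 + 986.8*I)
((419937 + 643745) + b) + 229508 = ((419937 + 643745) + (-4 + 3*I*√108197)) + 229508 = (1063682 + (-4 + 3*I*√108197)) + 229508 = (1063678 + 3*I*√108197) + 229508 = 1293186 + 3*I*√108197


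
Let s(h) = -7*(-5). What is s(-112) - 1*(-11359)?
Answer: 11394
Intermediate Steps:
s(h) = 35
s(-112) - 1*(-11359) = 35 - 1*(-11359) = 35 + 11359 = 11394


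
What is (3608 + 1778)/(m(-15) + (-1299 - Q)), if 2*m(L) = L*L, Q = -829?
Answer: -10772/715 ≈ -15.066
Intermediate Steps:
m(L) = L**2/2 (m(L) = (L*L)/2 = L**2/2)
(3608 + 1778)/(m(-15) + (-1299 - Q)) = (3608 + 1778)/((1/2)*(-15)**2 + (-1299 - 1*(-829))) = 5386/((1/2)*225 + (-1299 + 829)) = 5386/(225/2 - 470) = 5386/(-715/2) = 5386*(-2/715) = -10772/715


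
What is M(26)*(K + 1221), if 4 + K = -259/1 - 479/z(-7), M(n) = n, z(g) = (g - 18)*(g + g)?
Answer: 4352673/175 ≈ 24872.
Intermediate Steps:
z(g) = 2*g*(-18 + g) (z(g) = (-18 + g)*(2*g) = 2*g*(-18 + g))
K = -92529/350 (K = -4 + (-259/1 - 479*(-1/(14*(-18 - 7)))) = -4 + (-259*1 - 479/(2*(-7)*(-25))) = -4 + (-259 - 479/350) = -4 - 91129/350 = -92529/350 ≈ -264.37)
M(26)*(K + 1221) = 26*(-92529/350 + 1221) = 26*(334821/350) = 4352673/175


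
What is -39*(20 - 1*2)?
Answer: -702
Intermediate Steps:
-39*(20 - 1*2) = -39*(20 - 2) = -39*18 = -702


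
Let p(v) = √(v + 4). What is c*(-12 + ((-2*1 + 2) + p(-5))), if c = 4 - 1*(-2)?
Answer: -72 + 6*I ≈ -72.0 + 6.0*I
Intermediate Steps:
c = 6 (c = 4 + 2 = 6)
p(v) = √(4 + v)
c*(-12 + ((-2*1 + 2) + p(-5))) = 6*(-12 + ((-2*1 + 2) + √(4 - 5))) = 6*(-12 + ((-2 + 2) + √(-1))) = 6*(-12 + (0 + I)) = 6*(-12 + I) = -72 + 6*I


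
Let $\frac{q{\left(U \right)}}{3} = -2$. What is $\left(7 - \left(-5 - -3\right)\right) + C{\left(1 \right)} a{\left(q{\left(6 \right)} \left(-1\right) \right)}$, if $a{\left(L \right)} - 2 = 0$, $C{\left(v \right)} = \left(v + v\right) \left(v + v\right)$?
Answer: $17$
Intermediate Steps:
$C{\left(v \right)} = 4 v^{2}$ ($C{\left(v \right)} = 2 v 2 v = 4 v^{2}$)
$q{\left(U \right)} = -6$ ($q{\left(U \right)} = 3 \left(-2\right) = -6$)
$a{\left(L \right)} = 2$ ($a{\left(L \right)} = 2 + 0 = 2$)
$\left(7 - \left(-5 - -3\right)\right) + C{\left(1 \right)} a{\left(q{\left(6 \right)} \left(-1\right) \right)} = \left(7 - \left(-5 - -3\right)\right) + 4 \cdot 1^{2} \cdot 2 = \left(7 - \left(-5 + 3\right)\right) + 4 \cdot 1 \cdot 2 = \left(7 - -2\right) + 4 \cdot 2 = \left(7 + 2\right) + 8 = 9 + 8 = 17$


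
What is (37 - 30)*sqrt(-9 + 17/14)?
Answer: I*sqrt(1526)/2 ≈ 19.532*I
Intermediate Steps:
(37 - 30)*sqrt(-9 + 17/14) = 7*sqrt(-9 + 17*(1/14)) = 7*sqrt(-9 + 17/14) = 7*sqrt(-109/14) = 7*(I*sqrt(1526)/14) = I*sqrt(1526)/2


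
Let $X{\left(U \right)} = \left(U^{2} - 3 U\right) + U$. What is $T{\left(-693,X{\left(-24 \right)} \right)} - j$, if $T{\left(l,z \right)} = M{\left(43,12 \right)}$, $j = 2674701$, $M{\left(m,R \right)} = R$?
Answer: $-2674689$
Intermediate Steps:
$X{\left(U \right)} = U^{2} - 2 U$
$T{\left(l,z \right)} = 12$
$T{\left(-693,X{\left(-24 \right)} \right)} - j = 12 - 2674701 = -2674689$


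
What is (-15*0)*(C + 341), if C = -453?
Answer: 0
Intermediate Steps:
(-15*0)*(C + 341) = (-15*0)*(-453 + 341) = 0*(-112) = 0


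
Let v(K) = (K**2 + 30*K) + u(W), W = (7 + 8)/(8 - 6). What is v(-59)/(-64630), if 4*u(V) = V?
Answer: -13703/517040 ≈ -0.026503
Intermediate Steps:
W = 15/2 ≈ 7.5000
u(V) = V/4
v(K) = 15/8 + K**2 + 30*K (v(K) = (K**2 + 30*K) + (1/4)*(15/2) = (K**2 + 30*K) + 15/8 = 15/8 + K**2 + 30*K)
v(-59)/(-64630) = (15/8 + (-59)**2 + 30*(-59))/(-64630) = (15/8 + 3481 - 1770)*(-1/64630) = (13703/8)*(-1/64630) = -13703/517040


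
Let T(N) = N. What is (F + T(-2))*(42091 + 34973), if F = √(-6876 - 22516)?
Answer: -154128 + 308256*I*√1837 ≈ -1.5413e+5 + 1.3212e+7*I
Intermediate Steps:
F = 4*I*√1837 (F = √(-29392) = 4*I*√1837 ≈ 171.44*I)
(F + T(-2))*(42091 + 34973) = (4*I*√1837 - 2)*(42091 + 34973) = (-2 + 4*I*√1837)*77064 = -154128 + 308256*I*√1837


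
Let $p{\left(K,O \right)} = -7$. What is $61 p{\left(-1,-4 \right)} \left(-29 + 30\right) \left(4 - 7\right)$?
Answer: $1281$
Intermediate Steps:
$61 p{\left(-1,-4 \right)} \left(-29 + 30\right) \left(4 - 7\right) = 61 \left(-7\right) \left(-29 + 30\right) \left(4 - 7\right) = - 427 \cdot 1 \left(-3\right) = \left(-427\right) \left(-3\right) = 1281$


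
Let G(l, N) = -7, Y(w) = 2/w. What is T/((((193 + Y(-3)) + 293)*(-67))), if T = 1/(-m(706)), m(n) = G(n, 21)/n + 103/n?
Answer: 353/1560832 ≈ 0.00022616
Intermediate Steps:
m(n) = 96/n (m(n) = -7/n + 103/n = 96/n)
T = -353/48 (T = 1/(-96/706) = 1/(-1*48/353) = 1/(-48/353) = -353/48 ≈ -7.3542)
T/((((193 + Y(-3)) + 293)*(-67))) = -353*(-1/(67*((193 + 2/(-3)) + 293)))/48 = -353*(-1/(67*((193 + 2*(-⅓)) + 293)))/48 = -353*(-1/(67*((193 - ⅔) + 293)))/48 = -353*(-1/(67*(577/3 + 293)))/48 = -353/(48*((1456/3)*(-67))) = -353/(48*(-97552/3)) = -353/48*(-3/97552) = 353/1560832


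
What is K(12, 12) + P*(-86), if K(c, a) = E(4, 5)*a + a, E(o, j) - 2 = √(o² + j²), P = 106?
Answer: -9080 + 12*√41 ≈ -9003.2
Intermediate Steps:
E(o, j) = 2 + √(j² + o²) (E(o, j) = 2 + √(o² + j²) = 2 + √(j² + o²))
K(c, a) = a + a*(2 + √41) (K(c, a) = (2 + √(5² + 4²))*a + a = (2 + √(25 + 16))*a + a = (2 + √41)*a + a = a*(2 + √41) + a = a + a*(2 + √41))
K(12, 12) + P*(-86) = 12*(3 + √41) + 106*(-86) = (36 + 12*√41) - 9116 = -9080 + 12*√41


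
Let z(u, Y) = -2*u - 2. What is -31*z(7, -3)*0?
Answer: 0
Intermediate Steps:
z(u, Y) = -2 - 2*u
-31*z(7, -3)*0 = -31*(-2 - 2*7)*0 = -31*(-2 - 14)*0 = -31*(-16)*0 = 496*0 = 0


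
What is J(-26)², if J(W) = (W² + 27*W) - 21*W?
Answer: 270400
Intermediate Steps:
J(W) = W² + 6*W
J(-26)² = (-26*(6 - 26))² = (-26*(-20))² = 520² = 270400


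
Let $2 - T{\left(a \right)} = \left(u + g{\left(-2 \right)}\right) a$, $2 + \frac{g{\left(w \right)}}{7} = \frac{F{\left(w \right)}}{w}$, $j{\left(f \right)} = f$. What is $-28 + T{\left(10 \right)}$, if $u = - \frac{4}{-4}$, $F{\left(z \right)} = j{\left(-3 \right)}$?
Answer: $-1$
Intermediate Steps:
$F{\left(z \right)} = -3$
$g{\left(w \right)} = -14 - \frac{21}{w}$ ($g{\left(w \right)} = -14 + 7 \left(- \frac{3}{w}\right) = -14 - \frac{21}{w}$)
$u = 1$ ($u = \left(-4\right) \left(- \frac{1}{4}\right) = 1$)
$T{\left(a \right)} = 2 + \frac{5 a}{2}$ ($T{\left(a \right)} = 2 - \left(1 - \left(14 + \frac{21}{-2}\right)\right) a = 2 - \left(1 - \frac{7}{2}\right) a = 2 - - \frac{5 a}{2} = 2 + \frac{5 a}{2}$)
$-28 + T{\left(10 \right)} = -28 + \left(2 + \frac{5}{2} \cdot 10\right) = -28 + \left(2 + 25\right) = -28 + 27 = -1$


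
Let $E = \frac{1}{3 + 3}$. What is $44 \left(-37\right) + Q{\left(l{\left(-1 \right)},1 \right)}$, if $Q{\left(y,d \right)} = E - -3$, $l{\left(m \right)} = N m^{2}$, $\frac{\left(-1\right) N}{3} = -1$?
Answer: $- \frac{9749}{6} \approx -1624.8$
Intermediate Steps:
$N = 3$ ($N = \left(-3\right) \left(-1\right) = 3$)
$E = \frac{1}{6} \approx 0.16667$
$l{\left(m \right)} = 3 m^{2}$
$Q{\left(y,d \right)} = \frac{19}{6}$ ($Q{\left(y,d \right)} = \frac{1}{6} - -3 = \frac{1}{6} + 3 = \frac{19}{6}$)
$44 \left(-37\right) + Q{\left(l{\left(-1 \right)},1 \right)} = 44 \left(-37\right) + \frac{19}{6} = -1628 + \frac{19}{6} = - \frac{9749}{6}$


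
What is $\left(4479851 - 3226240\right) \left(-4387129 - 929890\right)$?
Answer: $-6665473505609$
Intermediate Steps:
$\left(4479851 - 3226240\right) \left(-4387129 - 929890\right) = 1253611 \left(-5317019\right) = -6665473505609$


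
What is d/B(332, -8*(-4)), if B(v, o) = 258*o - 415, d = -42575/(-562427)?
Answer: 42575/4409990107 ≈ 9.6542e-6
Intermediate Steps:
d = 42575/562427 (d = -42575*(-1/562427) = 42575/562427 ≈ 0.075699)
B(v, o) = -415 + 258*o
d/B(332, -8*(-4)) = 42575/(562427*(-415 + 258*(-8*(-4)))) = 42575/(562427*(-415 + 258*32)) = 42575/(562427*(-415 + 8256)) = (42575/562427)/7841 = (42575/562427)*(1/7841) = 42575/4409990107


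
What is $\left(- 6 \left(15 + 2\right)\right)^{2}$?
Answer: $10404$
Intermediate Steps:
$\left(- 6 \left(15 + 2\right)\right)^{2} = \left(\left(-6\right) 17\right)^{2} = \left(-102\right)^{2} = 10404$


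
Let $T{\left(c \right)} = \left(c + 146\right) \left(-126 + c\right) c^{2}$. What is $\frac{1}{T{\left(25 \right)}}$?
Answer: $- \frac{1}{10794375} \approx -9.2641 \cdot 10^{-8}$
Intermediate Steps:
$T{\left(c \right)} = c^{2} \left(-126 + c\right) \left(146 + c\right)$ ($T{\left(c \right)} = \left(146 + c\right) \left(-126 + c\right) c^{2} = \left(-126 + c\right) \left(146 + c\right) c^{2} = c^{2} \left(-126 + c\right) \left(146 + c\right)$)
$\frac{1}{T{\left(25 \right)}} = \frac{1}{25^{2} \left(-18396 + 25^{2} + 20 \cdot 25\right)} = \frac{1}{625 \left(-18396 + 625 + 500\right)} = \frac{1}{625 \left(-17271\right)} = \frac{1}{-10794375} = - \frac{1}{10794375}$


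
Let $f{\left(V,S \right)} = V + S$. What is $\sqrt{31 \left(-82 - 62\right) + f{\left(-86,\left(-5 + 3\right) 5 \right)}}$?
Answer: $4 i \sqrt{285} \approx 67.528 i$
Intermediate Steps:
$f{\left(V,S \right)} = S + V$
$\sqrt{31 \left(-82 - 62\right) + f{\left(-86,\left(-5 + 3\right) 5 \right)}} = \sqrt{31 \left(-82 - 62\right) - \left(86 - \left(-5 + 3\right) 5\right)} = \sqrt{31 \left(-144\right) - 96} = \sqrt{-4464 - 96} = \sqrt{-4560} = 4 i \sqrt{285}$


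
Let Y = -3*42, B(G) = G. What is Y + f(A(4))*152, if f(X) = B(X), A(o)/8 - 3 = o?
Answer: 8386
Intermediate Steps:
A(o) = 24 + 8*o
f(X) = X
Y = -126
Y + f(A(4))*152 = -126 + (24 + 8*4)*152 = -126 + (24 + 32)*152 = -126 + 56*152 = -126 + 8512 = 8386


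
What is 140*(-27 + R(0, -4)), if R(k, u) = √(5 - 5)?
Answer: -3780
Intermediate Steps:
R(k, u) = 0 (R(k, u) = √0 = 0)
140*(-27 + R(0, -4)) = 140*(-27 + 0) = 140*(-27) = -3780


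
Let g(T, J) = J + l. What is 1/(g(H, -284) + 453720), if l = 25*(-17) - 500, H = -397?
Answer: 1/452511 ≈ 2.2099e-6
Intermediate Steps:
l = -925 (l = -425 - 500 = -925)
g(T, J) = -925 + J (g(T, J) = J - 925 = -925 + J)
1/(g(H, -284) + 453720) = 1/((-925 - 284) + 453720) = 1/(-1209 + 453720) = 1/452511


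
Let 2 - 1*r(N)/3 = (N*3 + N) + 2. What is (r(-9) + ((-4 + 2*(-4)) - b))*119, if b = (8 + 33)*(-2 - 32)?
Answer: 177310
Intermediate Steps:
r(N) = -12*N (r(N) = 6 - 3*((N*3 + N) + 2) = 6 - 3*((3*N + N) + 2) = 6 - 3*(4*N + 2) = 6 - 3*(2 + 4*N) = 6 + (-6 - 12*N) = -12*N)
b = -1394 (b = 41*(-34) = -1394)
(r(-9) + ((-4 + 2*(-4)) - b))*119 = (-12*(-9) + ((-4 + 2*(-4)) - 1*(-1394)))*119 = (108 + ((-4 - 8) + 1394))*119 = (108 + (-12 + 1394))*119 = (108 + 1382)*119 = 1490*119 = 177310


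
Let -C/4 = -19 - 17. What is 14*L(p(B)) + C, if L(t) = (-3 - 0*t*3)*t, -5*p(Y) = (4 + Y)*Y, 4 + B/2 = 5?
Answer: 1224/5 ≈ 244.80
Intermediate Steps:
B = 2 (B = -8 + 2*5 = -8 + 10 = 2)
p(Y) = -Y*(4 + Y)/5 (p(Y) = -(4 + Y)*Y/5 = -Y*(4 + Y)/5)
L(t) = -3*t (L(t) = (-3 - 0*3)*t = (-3 - 1*0)*t = (-3 + 0)*t = -3*t)
C = 144 (C = -4*(-19 - 17) = -4*(-36) = 144)
14*L(p(B)) + C = 14*(-(-3)*2*(4 + 2)/5) + 144 = 14*(-(-3)*2*6/5) + 144 = 14*(-3*(-12/5)) + 144 = 14*(36/5) + 144 = 504/5 + 144 = 1224/5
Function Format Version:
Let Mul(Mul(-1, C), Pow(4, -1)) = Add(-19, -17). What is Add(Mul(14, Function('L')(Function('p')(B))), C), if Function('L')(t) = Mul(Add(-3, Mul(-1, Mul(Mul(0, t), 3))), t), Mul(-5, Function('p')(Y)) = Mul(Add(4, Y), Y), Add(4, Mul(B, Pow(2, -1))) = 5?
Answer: Rational(1224, 5) ≈ 244.80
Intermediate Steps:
B = 2 (B = Add(-8, Mul(2, 5)) = Add(-8, 10) = 2)
Function('p')(Y) = Mul(Rational(-1, 5), Y, Add(4, Y)) (Function('p')(Y) = Mul(Rational(-1, 5), Mul(Add(4, Y), Y)) = Mul(Rational(-1, 5), Mul(Y, Add(4, Y))) = Mul(Rational(-1, 5), Y, Add(4, Y)))
Function('L')(t) = Mul(-3, t) (Function('L')(t) = Mul(Add(-3, Mul(-1, Mul(0, 3))), t) = Mul(Add(-3, Mul(-1, 0)), t) = Mul(Add(-3, 0), t) = Mul(-3, t))
C = 144 (C = Mul(-4, Add(-19, -17)) = Mul(-4, -36) = 144)
Add(Mul(14, Function('L')(Function('p')(B))), C) = Add(Mul(14, Mul(-3, Mul(Rational(-1, 5), 2, Add(4, 2)))), 144) = Add(Mul(14, Mul(-3, Mul(Rational(-1, 5), 2, 6))), 144) = Add(Mul(14, Mul(-3, Rational(-12, 5))), 144) = Add(Mul(14, Rational(36, 5)), 144) = Add(Rational(504, 5), 144) = Rational(1224, 5)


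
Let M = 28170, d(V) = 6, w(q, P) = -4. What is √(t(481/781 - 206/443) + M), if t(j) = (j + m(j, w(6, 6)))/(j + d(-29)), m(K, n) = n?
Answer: 11*√12980282113/7467 ≈ 167.84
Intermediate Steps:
t(j) = (-4 + j)/(6 + j) (t(j) = (j - 4)/(j + 6) = (-4 + j)/(6 + j))
√(t(481/781 - 206/443) + M) = √((-4 + (481/781 - 206/443))/(6 + (481/781 - 206/443)) + 28170) = √((-4 + 52197/345983)/(6 + 52197/345983) + 28170) = √(-1331735/345983/(2128095/345983) + 28170) = √((345983/2128095)*(-1331735/345983) + 28170) = √(-266347/425619 + 28170) = √(11989420883/425619) = 11*√12980282113/7467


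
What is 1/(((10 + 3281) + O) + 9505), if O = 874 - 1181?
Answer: 1/12489 ≈ 8.0070e-5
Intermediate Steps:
O = -307
1/(((10 + 3281) + O) + 9505) = 1/(((10 + 3281) - 307) + 9505) = 1/((3291 - 307) + 9505) = 1/(2984 + 9505) = 1/12489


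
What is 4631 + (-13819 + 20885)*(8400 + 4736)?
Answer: 92823607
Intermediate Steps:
4631 + (-13819 + 20885)*(8400 + 4736) = 4631 + 7066*13136 = 4631 + 92818976 = 92823607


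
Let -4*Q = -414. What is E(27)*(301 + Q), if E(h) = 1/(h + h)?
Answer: 809/108 ≈ 7.4907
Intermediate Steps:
Q = 207/2 (Q = -¼*(-414) = 207/2 ≈ 103.50)
E(h) = 1/(2*h)
E(27)*(301 + Q) = ((½)/27)*(301 + 207/2) = ((½)*(1/27))*(809/2) = (1/54)*(809/2) = 809/108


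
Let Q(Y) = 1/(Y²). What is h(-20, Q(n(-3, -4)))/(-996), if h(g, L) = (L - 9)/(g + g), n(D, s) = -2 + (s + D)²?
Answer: -497/2200164 ≈ -0.00022589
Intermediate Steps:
n(D, s) = -2 + (D + s)²
Q(Y) = Y⁻²
h(g, L) = (-9 + L)/(2*g) (h(g, L) = (-9 + L)/((2*g)) = (-9 + L)*(1/(2*g)) = (-9 + L)/(2*g))
h(-20, Q(n(-3, -4)))/(-996) = ((½)*(-9 + (-2 + (-3 - 4)²)⁻²)/(-20))/(-996) = ((½)*(-1/20)*(-9 + (-2 + (-7)²)⁻²))*(-1/996) = ((½)*(-1/20)*(-9 + (-2 + 49)⁻²))*(-1/996) = ((½)*(-1/20)*(-9 + 47⁻²))*(-1/996) = ((½)*(-1/20)*(-9 + 1/2209))*(-1/996) = ((½)*(-1/20)*(-19880/2209))*(-1/996) = (497/2209)*(-1/996) = -497/2200164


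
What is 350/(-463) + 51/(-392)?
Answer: -160813/181496 ≈ -0.88604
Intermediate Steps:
350/(-463) + 51/(-392) = 350*(-1/463) + 51*(-1/392) = -350/463 - 51/392 = -160813/181496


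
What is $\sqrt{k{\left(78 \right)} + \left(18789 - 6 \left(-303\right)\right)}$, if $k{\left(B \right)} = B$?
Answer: $\sqrt{20685} \approx 143.82$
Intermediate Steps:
$\sqrt{k{\left(78 \right)} + \left(18789 - 6 \left(-303\right)\right)} = \sqrt{78 + \left(18789 - 6 \left(-303\right)\right)} = \sqrt{78 + \left(18789 - -1818\right)} = \sqrt{78 + \left(18789 + 1818\right)} = \sqrt{78 + 20607} = \sqrt{20685}$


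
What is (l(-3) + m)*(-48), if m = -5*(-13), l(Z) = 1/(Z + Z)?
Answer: -3112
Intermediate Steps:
l(Z) = 1/(2*Z)
m = 65
(l(-3) + m)*(-48) = ((½)/(-3) + 65)*(-48) = ((½)*(-⅓) + 65)*(-48) = (-⅙ + 65)*(-48) = (389/6)*(-48) = -3112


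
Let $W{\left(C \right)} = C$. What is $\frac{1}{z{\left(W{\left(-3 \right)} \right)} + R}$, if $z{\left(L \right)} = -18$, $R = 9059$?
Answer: $\frac{1}{9041} \approx 0.00011061$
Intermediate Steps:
$\frac{1}{z{\left(W{\left(-3 \right)} \right)} + R} = \frac{1}{-18 + 9059} = \frac{1}{9041}$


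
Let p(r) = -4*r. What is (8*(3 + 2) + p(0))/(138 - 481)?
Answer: -40/343 ≈ -0.11662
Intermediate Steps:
(8*(3 + 2) + p(0))/(138 - 481) = (8*(3 + 2) - 4*0)/(138 - 481) = (8*5 + 0)/(-343) = (40 + 0)*(-1/343) = 40*(-1/343) = -40/343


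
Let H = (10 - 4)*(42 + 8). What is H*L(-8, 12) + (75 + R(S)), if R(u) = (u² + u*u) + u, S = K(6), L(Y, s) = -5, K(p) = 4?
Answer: -1389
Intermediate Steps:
S = 4
H = 300 (H = 6*50 = 300)
R(u) = u + 2*u² (R(u) = (u² + u²) + u = 2*u² + u = u + 2*u²)
H*L(-8, 12) + (75 + R(S)) = 300*(-5) + (75 + 4*(1 + 2*4)) = -1500 + (75 + 4*(1 + 8)) = -1500 + (75 + 4*9) = -1500 + (75 + 36) = -1500 + 111 = -1389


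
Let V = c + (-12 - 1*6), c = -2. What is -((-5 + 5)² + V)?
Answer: 20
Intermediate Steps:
V = -20 (V = -2 + (-12 - 1*6) = -2 + (-12 - 6) = -2 - 18 = -20)
-((-5 + 5)² + V) = -((-5 + 5)² - 20) = -(0² - 20) = -(0 - 20) = -1*(-20) = 20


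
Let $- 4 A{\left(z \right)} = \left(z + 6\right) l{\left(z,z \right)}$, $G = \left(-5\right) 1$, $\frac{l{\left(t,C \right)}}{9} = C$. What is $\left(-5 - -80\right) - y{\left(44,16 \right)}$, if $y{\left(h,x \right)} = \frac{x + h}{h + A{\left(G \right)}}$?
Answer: $\frac{16335}{221} \approx 73.914$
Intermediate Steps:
$l{\left(t,C \right)} = 9 C$
$G = -5$
$A{\left(z \right)} = - \frac{9 z \left(6 + z\right)}{4}$ ($A{\left(z \right)} = - \frac{\left(z + 6\right) 9 z}{4} = - \frac{\left(6 + z\right) 9 z}{4} = - \frac{9 z \left(6 + z\right)}{4}$)
$y{\left(h,x \right)} = \frac{h + x}{\frac{45}{4} + h}$ ($y{\left(h,x \right)} = \frac{x + h}{h - - \frac{45 \left(6 - 5\right)}{4}} = \frac{h + x}{h - \left(- \frac{45}{4}\right) 1} = \frac{h + x}{h + \frac{45}{4}} = \frac{h + x}{\frac{45}{4} + h}$)
$\left(-5 - -80\right) - y{\left(44,16 \right)} = \left(-5 - -80\right) - \frac{4 \left(44 + 16\right)}{45 + 4 \cdot 44} = \left(-5 + 80\right) - 4 \frac{1}{45 + 176} \cdot 60 = 75 - 4 \cdot \frac{1}{221} \cdot 60 = 75 - \frac{240}{221} = \frac{16335}{221}$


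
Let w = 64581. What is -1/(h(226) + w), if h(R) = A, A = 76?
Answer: -1/64657 ≈ -1.5466e-5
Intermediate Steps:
h(R) = 76
-1/(h(226) + w) = -1/(76 + 64581) = -1/64657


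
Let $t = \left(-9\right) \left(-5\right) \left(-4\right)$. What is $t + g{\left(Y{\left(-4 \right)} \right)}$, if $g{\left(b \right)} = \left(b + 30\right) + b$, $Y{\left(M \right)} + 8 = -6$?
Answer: $-178$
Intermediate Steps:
$Y{\left(M \right)} = -14$ ($Y{\left(M \right)} = -8 - 6 = -14$)
$g{\left(b \right)} = 30 + 2 b$ ($g{\left(b \right)} = \left(30 + b\right) + b = 30 + 2 b$)
$t = -180$ ($t = 45 \left(-4\right) = -180$)
$t + g{\left(Y{\left(-4 \right)} \right)} = -180 + \left(30 + 2 \left(-14\right)\right) = -180 + \left(30 - 28\right) = -180 + 2 = -178$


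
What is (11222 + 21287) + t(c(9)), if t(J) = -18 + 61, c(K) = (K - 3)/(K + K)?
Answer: 32552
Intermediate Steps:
c(K) = (-3 + K)/(2*K) (c(K) = (-3 + K)/((2*K)) = (-3 + K)*(1/(2*K)) = (-3 + K)/(2*K))
t(J) = 43
(11222 + 21287) + t(c(9)) = (11222 + 21287) + 43 = 32509 + 43 = 32552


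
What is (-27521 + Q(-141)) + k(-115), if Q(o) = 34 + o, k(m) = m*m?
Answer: -14403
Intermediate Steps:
k(m) = m²
(-27521 + Q(-141)) + k(-115) = (-27521 + (34 - 141)) + (-115)² = (-27521 - 107) + 13225 = -27628 + 13225 = -14403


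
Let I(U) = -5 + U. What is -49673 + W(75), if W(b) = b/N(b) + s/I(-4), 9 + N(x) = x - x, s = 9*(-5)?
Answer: -149029/3 ≈ -49676.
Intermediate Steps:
s = -45
N(x) = -9 (N(x) = -9 + (x - x) = -9 + 0 = -9)
W(b) = 5 - b/9 (W(b) = b/(-9) - 45/(-5 - 4) = b*(-⅑) - 45/(-9) = -b/9 - 45*(-⅑) = -b/9 + 5 = 5 - b/9)
-49673 + W(75) = -49673 + (5 - ⅑*75) = -49673 + (5 - 25/3) = -49673 - 10/3 = -149029/3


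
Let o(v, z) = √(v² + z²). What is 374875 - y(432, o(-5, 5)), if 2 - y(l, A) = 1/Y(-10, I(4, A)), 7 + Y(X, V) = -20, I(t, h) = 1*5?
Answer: 10121570/27 ≈ 3.7487e+5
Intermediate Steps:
I(t, h) = 5
Y(X, V) = -27 (Y(X, V) = -7 - 20 = -27)
y(l, A) = 55/27 (y(l, A) = 2 - 1/(-27) = 2 - 1*(-1/27) = 2 + 1/27 = 55/27)
374875 - y(432, o(-5, 5)) = 374875 - 1*55/27 = 374875 - 55/27 = 10121570/27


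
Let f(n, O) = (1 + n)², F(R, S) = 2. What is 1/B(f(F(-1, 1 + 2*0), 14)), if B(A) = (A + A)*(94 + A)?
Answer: 1/1854 ≈ 0.00053937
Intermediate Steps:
B(A) = 2*A*(94 + A) (B(A) = (2*A)*(94 + A) = 2*A*(94 + A))
1/B(f(F(-1, 1 + 2*0), 14)) = 1/(2*(1 + 2)²*(94 + (1 + 2)²)) = 1/(2*3²*(94 + 3²)) = 1/(2*9*(94 + 9)) = 1/(2*9*103) = 1/1854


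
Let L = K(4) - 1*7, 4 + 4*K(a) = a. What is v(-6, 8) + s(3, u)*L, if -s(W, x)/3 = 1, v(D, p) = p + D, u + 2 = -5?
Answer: 23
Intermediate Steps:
K(a) = -1 + a/4
u = -7 (u = -2 - 5 = -7)
v(D, p) = D + p
L = -7 (L = (-1 + (¼)*4) - 1*7 = (-1 + 1) - 7 = 0 - 7 = -7)
s(W, x) = -3 (s(W, x) = -3*1 = -3)
v(-6, 8) + s(3, u)*L = (-6 + 8) - 3*(-7) = 2 + 21 = 23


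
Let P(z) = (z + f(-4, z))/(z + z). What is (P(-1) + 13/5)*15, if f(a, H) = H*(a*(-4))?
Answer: 333/2 ≈ 166.50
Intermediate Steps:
f(a, H) = -4*H*a (f(a, H) = H*(-4*a) = -4*H*a)
P(z) = 17/2 (P(z) = (z - 4*z*(-4))/(z + z) = (z + 16*z)/((2*z)) = (17*z)*(1/(2*z)) = 17/2)
(P(-1) + 13/5)*15 = (17/2 + 13/5)*15 = (111/10)*15 = 333/2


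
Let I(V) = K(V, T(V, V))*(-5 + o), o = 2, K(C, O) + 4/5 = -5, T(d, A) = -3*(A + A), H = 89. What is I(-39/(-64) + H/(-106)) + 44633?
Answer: 223252/5 ≈ 44650.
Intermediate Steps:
T(d, A) = -6*A
K(C, O) = -29/5 (K(C, O) = -4/5 - 5 = -29/5)
I(V) = 87/5 (I(V) = -29*(-5 + 2)/5 = -29/5*(-3) = 87/5)
I(-39/(-64) + H/(-106)) + 44633 = 87/5 + 44633 = 223252/5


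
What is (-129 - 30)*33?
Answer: -5247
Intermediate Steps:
(-129 - 30)*33 = -159*33 = -5247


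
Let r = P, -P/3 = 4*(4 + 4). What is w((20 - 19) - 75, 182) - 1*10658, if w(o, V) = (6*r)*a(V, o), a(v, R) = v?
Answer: -115490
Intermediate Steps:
P = -96 (P = -12*(4 + 4) = -12*8 = -3*32 = -96)
r = -96
w(o, V) = -576*V (w(o, V) = (6*(-96))*V = -576*V)
w((20 - 19) - 75, 182) - 1*10658 = -576*182 - 1*10658 = -104832 - 10658 = -115490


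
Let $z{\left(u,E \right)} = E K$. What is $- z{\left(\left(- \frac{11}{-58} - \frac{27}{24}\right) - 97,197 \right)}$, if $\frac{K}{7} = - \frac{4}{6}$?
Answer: $\frac{2758}{3} \approx 919.33$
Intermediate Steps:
$K = - \frac{14}{3}$ ($K = 7 \left(- \frac{4}{6}\right) = 7 \left(\left(-4\right) \frac{1}{6}\right) = 7 \left(- \frac{2}{3}\right) = - \frac{14}{3} \approx -4.6667$)
$z{\left(u,E \right)} = - \frac{14 E}{3}$ ($z{\left(u,E \right)} = E \left(- \frac{14}{3}\right) = - \frac{14 E}{3}$)
$- z{\left(\left(- \frac{11}{-58} - \frac{27}{24}\right) - 97,197 \right)} = - \frac{\left(-14\right) 197}{3} = \left(-1\right) \left(- \frac{2758}{3}\right) = \frac{2758}{3}$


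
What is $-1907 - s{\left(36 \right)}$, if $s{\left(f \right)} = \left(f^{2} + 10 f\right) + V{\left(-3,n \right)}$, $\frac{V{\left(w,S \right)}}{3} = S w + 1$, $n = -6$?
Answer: $-3620$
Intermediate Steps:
$V{\left(w,S \right)} = 3 + 3 S w$ ($V{\left(w,S \right)} = 3 \left(S w + 1\right) = 3 \left(1 + S w\right) = 3 + 3 S w$)
$s{\left(f \right)} = 57 + f^{2} + 10 f$ ($s{\left(f \right)} = \left(f^{2} + 10 f\right) + \left(3 + 3 \left(-6\right) \left(-3\right)\right) = \left(f^{2} + 10 f\right) + \left(3 + 54\right) = \left(f^{2} + 10 f\right) + 57 = 57 + f^{2} + 10 f$)
$-1907 - s{\left(36 \right)} = -1907 - \left(57 + 36^{2} + 10 \cdot 36\right) = -1907 - \left(57 + 1296 + 360\right) = -1907 - 1713 = -3620$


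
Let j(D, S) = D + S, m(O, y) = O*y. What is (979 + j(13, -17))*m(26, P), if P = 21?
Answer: 532350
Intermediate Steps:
(979 + j(13, -17))*m(26, P) = (979 + (13 - 17))*(26*21) = (979 - 4)*546 = 975*546 = 532350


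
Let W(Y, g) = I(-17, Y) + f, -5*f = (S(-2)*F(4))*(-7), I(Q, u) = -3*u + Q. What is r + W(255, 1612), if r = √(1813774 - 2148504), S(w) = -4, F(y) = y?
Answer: -4022/5 + I*√334730 ≈ -804.4 + 578.56*I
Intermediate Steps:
I(Q, u) = Q - 3*u
r = I*√334730 (r = √(-334730) = I*√334730 ≈ 578.56*I)
f = -112/5 (f = -(-4*4)*(-7)/5 = -(-16)*(-7)/5 = -⅕*112 = -112/5 ≈ -22.400)
W(Y, g) = -197/5 - 3*Y (W(Y, g) = (-17 - 3*Y) - 112/5 = -197/5 - 3*Y)
r + W(255, 1612) = I*√334730 + (-197/5 - 3*255) = I*√334730 + (-197/5 - 765) = I*√334730 - 4022/5 = -4022/5 + I*√334730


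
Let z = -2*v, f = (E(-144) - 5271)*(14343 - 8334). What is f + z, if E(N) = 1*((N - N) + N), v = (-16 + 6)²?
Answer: -32538935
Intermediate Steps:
v = 100 (v = (-10)² = 100)
E(N) = N (E(N) = 1*(0 + N) = 1*N = N)
f = -32538735 (f = (-144 - 5271)*(14343 - 8334) = -5415*6009 = -32538735)
z = -200 (z = -2*100 = -200)
f + z = -32538735 - 200 = -32538935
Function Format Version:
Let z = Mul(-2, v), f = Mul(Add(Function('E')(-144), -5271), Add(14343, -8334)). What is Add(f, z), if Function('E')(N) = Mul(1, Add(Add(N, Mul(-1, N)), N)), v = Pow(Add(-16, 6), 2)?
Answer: -32538935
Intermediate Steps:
v = 100 (v = Pow(-10, 2) = 100)
Function('E')(N) = N (Function('E')(N) = Mul(1, Add(0, N)) = Mul(1, N) = N)
f = -32538735 (f = Mul(Add(-144, -5271), Add(14343, -8334)) = Mul(-5415, 6009) = -32538735)
z = -200 (z = Mul(-2, 100) = -200)
Add(f, z) = Add(-32538735, -200) = -32538935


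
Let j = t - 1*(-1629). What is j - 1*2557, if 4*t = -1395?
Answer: -5107/4 ≈ -1276.8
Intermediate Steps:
t = -1395/4 (t = (¼)*(-1395) = -1395/4 ≈ -348.75)
j = 5121/4 (j = -1395/4 - 1*(-1629) = -1395/4 + 1629 = 5121/4 ≈ 1280.3)
j - 1*2557 = 5121/4 - 1*2557 = 5121/4 - 2557 = -5107/4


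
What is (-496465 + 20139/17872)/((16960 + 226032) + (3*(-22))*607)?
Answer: -682523257/278981920 ≈ -2.4465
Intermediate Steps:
(-496465 + 20139/17872)/((16960 + 226032) + (3*(-22))*607) = (-496465 + 20139*(1/17872))/(242992 - 66*607) = (-496465 + 20139/17872)/(242992 - 40062) = -8872802341/17872/202930 = -8872802341/17872*1/202930 = -682523257/278981920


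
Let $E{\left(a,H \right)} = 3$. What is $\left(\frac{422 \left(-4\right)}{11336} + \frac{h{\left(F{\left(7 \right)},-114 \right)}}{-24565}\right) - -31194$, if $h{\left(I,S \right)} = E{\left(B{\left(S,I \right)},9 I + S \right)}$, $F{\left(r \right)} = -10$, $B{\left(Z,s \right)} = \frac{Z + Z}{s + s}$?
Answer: $\frac{1085814436904}{34808605} \approx 31194.0$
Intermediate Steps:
$B{\left(Z,s \right)} = \frac{Z}{s}$ ($B{\left(Z,s \right)} = \frac{2 Z}{2 s} = 2 Z \frac{1}{2 s} = \frac{Z}{s}$)
$h{\left(I,S \right)} = 3$
$\left(\frac{422 \left(-4\right)}{11336} + \frac{h{\left(F{\left(7 \right)},-114 \right)}}{-24565}\right) - -31194 = \left(\frac{422 \left(-4\right)}{11336} + \frac{3}{-24565}\right) - -31194 = \left(\left(-1688\right) \frac{1}{11336} + 3 \left(- \frac{1}{24565}\right)\right) + 31194 = \left(- \frac{211}{1417} - \frac{3}{24565}\right) + 31194 = - \frac{5187466}{34808605} + 31194 = \frac{1085814436904}{34808605}$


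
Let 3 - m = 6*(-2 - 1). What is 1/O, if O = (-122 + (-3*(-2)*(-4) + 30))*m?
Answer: -1/2436 ≈ -0.00041051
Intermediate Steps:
m = 21 (m = 3 - 6*(-2 - 1) = 3 - 6*(-3) = 3 - 1*(-18) = 3 + 18 = 21)
O = -2436 (O = (-122 + (-3*(-2)*(-4) + 30))*21 = (-122 + (6*(-4) + 30))*21 = (-122 + (-24 + 30))*21 = (-122 + 6)*21 = -116*21 = -2436)
1/O = 1/(-2436) = -1/2436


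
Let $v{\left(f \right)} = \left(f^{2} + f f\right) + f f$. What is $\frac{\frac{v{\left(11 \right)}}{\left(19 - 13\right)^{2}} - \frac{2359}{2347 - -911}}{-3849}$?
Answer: $- \frac{60985}{25080084} \approx -0.0024316$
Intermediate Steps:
$v{\left(f \right)} = 3 f^{2}$ ($v{\left(f \right)} = \left(f^{2} + f^{2}\right) + f^{2} = 2 f^{2} + f^{2} = 3 f^{2}$)
$\frac{\frac{v{\left(11 \right)}}{\left(19 - 13\right)^{2}} - \frac{2359}{2347 - -911}}{-3849} = \frac{\frac{3 \cdot 11^{2}}{\left(19 - 13\right)^{2}} - \frac{2359}{2347 - -911}}{-3849} = \left(\frac{3 \cdot 121}{6^{2}} - \frac{2359}{2347 + 911}\right) \left(- \frac{1}{3849}\right) = \left(\frac{363}{36} - \frac{2359}{3258}\right) \left(- \frac{1}{3849}\right) = \left(363 \cdot \frac{1}{36} - \frac{2359}{3258}\right) \left(- \frac{1}{3849}\right) = \left(\frac{121}{12} - \frac{2359}{3258}\right) \left(- \frac{1}{3849}\right) = \frac{60985}{6516} \left(- \frac{1}{3849}\right) = - \frac{60985}{25080084}$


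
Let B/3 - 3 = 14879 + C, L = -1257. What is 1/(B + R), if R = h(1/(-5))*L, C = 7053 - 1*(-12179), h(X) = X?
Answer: 5/512967 ≈ 9.7472e-6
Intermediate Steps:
C = 19232 (C = 7053 + 12179 = 19232)
R = 1257/5 (R = -1257/(-5) = -⅕*(-1257) = 1257/5 ≈ 251.40)
B = 102342 (B = 9 + 3*(14879 + 19232) = 9 + 3*34111 = 9 + 102333 = 102342)
1/(B + R) = 1/(102342 + 1257/5) = 1/(512967/5) = 5/512967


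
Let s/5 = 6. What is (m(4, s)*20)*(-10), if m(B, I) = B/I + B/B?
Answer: -680/3 ≈ -226.67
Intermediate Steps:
s = 30 (s = 5*6 = 30)
m(B, I) = 1 + B/I (m(B, I) = B/I + 1 = 1 + B/I)
(m(4, s)*20)*(-10) = (((4 + 30)/30)*20)*(-10) = (((1/30)*34)*20)*(-10) = ((17/15)*20)*(-10) = (68/3)*(-10) = -680/3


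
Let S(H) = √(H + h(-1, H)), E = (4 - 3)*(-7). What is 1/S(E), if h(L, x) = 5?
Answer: -I*√2/2 ≈ -0.70711*I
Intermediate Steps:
E = -7 (E = 1*(-7) = -7)
S(H) = √(5 + H) (S(H) = √(H + 5) = √(5 + H))
1/S(E) = 1/(√(5 - 7)) = 1/(√(-2)) = 1/(I*√2) = -I*√2/2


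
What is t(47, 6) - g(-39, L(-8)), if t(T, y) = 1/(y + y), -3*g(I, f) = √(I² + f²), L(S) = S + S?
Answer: 1/12 + √1777/3 ≈ 14.135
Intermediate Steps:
L(S) = 2*S
g(I, f) = -√(I² + f²)/3
t(T, y) = 1/(2*y)
t(47, 6) - g(-39, L(-8)) = (½)/6 - (-1)*√((-39)² + (2*(-8))²)/3 = (½)*(⅙) - (-1)*√(1521 + (-16)²)/3 = 1/12 - (-1)*√(1521 + 256)/3 = 1/12 - (-1)*√1777/3 = 1/12 + √1777/3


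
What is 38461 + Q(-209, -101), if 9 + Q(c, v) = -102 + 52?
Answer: 38402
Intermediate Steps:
Q(c, v) = -59 (Q(c, v) = -9 + (-102 + 52) = -9 - 50 = -59)
38461 + Q(-209, -101) = 38461 - 59 = 38402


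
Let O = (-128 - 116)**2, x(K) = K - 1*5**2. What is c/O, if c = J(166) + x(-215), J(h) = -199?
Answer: -439/59536 ≈ -0.0073737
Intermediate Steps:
x(K) = -25 + K (x(K) = K - 1*25 = K - 25 = -25 + K)
c = -439 (c = -199 + (-25 - 215) = -199 - 240 = -439)
O = 59536 (O = (-244)**2 = 59536)
c/O = -439/59536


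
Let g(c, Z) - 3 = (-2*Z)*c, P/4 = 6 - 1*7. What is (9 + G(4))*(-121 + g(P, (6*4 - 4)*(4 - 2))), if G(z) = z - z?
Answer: 1818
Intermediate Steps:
G(z) = 0
P = -4 (P = 4*(6 - 1*7) = 4*(6 - 7) = 4*(-1) = -4)
g(c, Z) = 3 - 2*Z*c (g(c, Z) = 3 + (-2*Z)*c = 3 - 2*Z*c)
(9 + G(4))*(-121 + g(P, (6*4 - 4)*(4 - 2))) = (9 + 0)*(-121 + (3 - 2*(6*4 - 4)*(4 - 2)*(-4))) = 9*(-121 + (3 - 2*(24 - 4)*2*(-4))) = 9*(-121 + (3 - 2*20*2*(-4))) = 9*(-121 + (3 - 2*40*(-4))) = 9*(-121 + (3 + 320)) = 9*(-121 + 323) = 9*202 = 1818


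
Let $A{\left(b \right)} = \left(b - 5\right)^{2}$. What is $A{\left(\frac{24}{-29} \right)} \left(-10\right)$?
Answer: $- \frac{285610}{841} \approx -339.61$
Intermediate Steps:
$A{\left(b \right)} = \left(-5 + b\right)^{2}$
$A{\left(\frac{24}{-29} \right)} \left(-10\right) = \left(-5 + \frac{24}{-29}\right)^{2} \left(-10\right) = \left(-5 + 24 \left(- \frac{1}{29}\right)\right)^{2} \left(-10\right) = \left(-5 - \frac{24}{29}\right)^{2} \left(-10\right) = \left(- \frac{169}{29}\right)^{2} \left(-10\right) = \frac{28561}{841} \left(-10\right) = - \frac{285610}{841}$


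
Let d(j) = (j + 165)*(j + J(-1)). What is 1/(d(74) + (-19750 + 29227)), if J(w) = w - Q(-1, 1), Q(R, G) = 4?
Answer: 1/25968 ≈ 3.8509e-5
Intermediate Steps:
J(w) = -4 + w (J(w) = w - 1*4 = w - 4 = -4 + w)
d(j) = (-5 + j)*(165 + j) (d(j) = (j + 165)*(j + (-4 - 1)) = (165 + j)*(j - 5) = (165 + j)*(-5 + j) = (-5 + j)*(165 + j))
1/(d(74) + (-19750 + 29227)) = 1/((-825 + 74² + 160*74) + (-19750 + 29227)) = 1/((-825 + 5476 + 11840) + 9477) = 1/(16491 + 9477) = 1/25968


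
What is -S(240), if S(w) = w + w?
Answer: -480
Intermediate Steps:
S(w) = 2*w
-S(240) = -2*240 = -1*480 = -480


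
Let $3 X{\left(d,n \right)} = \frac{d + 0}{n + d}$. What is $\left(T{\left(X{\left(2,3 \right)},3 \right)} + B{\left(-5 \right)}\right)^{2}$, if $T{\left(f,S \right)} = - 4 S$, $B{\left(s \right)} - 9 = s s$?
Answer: $484$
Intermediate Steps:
$X{\left(d,n \right)} = \frac{d}{3 \left(d + n\right)}$ ($X{\left(d,n \right)} = \frac{\left(d + 0\right) \frac{1}{n + d}}{3} = \frac{d \frac{1}{d + n}}{3} = \frac{d}{3 \left(d + n\right)}$)
$B{\left(s \right)} = 9 + s^{2}$ ($B{\left(s \right)} = 9 + s s = 9 + s^{2}$)
$\left(T{\left(X{\left(2,3 \right)},3 \right)} + B{\left(-5 \right)}\right)^{2} = \left(\left(-4\right) 3 + \left(9 + \left(-5\right)^{2}\right)\right)^{2} = \left(-12 + \left(9 + 25\right)\right)^{2} = \left(-12 + 34\right)^{2} = 22^{2} = 484$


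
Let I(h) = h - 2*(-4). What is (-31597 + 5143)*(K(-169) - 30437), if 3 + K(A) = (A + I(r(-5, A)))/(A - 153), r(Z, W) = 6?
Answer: 129644771175/161 ≈ 8.0525e+8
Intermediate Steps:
I(h) = 8 + h (I(h) = h + 8 = 8 + h)
K(A) = -3 + (14 + A)/(-153 + A) (K(A) = -3 + (A + (8 + 6))/(A - 153) = -3 + (A + 14)/(-153 + A) = -3 + (14 + A)/(-153 + A))
(-31597 + 5143)*(K(-169) - 30437) = (-31597 + 5143)*((473 - 2*(-169))/(-153 - 169) - 30437) = -26454*((473 + 338)/(-322) - 30437) = -26454*(-1/322*811 - 30437) = -26454*(-811/322 - 30437) = -26454*(-9801525/322) = 129644771175/161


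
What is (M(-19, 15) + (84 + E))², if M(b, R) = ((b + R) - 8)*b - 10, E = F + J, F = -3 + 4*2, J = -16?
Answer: 84681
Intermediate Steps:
F = 5 (F = -3 + 8 = 5)
E = -11 (E = 5 - 16 = -11)
M(b, R) = -10 + b*(-8 + R + b) (M(b, R) = ((R + b) - 8)*b - 10 = (-8 + R + b)*b - 10 = b*(-8 + R + b) - 10 = -10 + b*(-8 + R + b))
(M(-19, 15) + (84 + E))² = ((-10 + (-19)² - 8*(-19) + 15*(-19)) + (84 - 11))² = ((-10 + 361 + 152 - 285) + 73)² = (218 + 73)² = 291² = 84681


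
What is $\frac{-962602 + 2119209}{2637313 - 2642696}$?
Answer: $- \frac{1156607}{5383} \approx -214.86$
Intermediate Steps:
$\frac{-962602 + 2119209}{2637313 - 2642696} = \frac{1156607}{2637313 - 2642696} = \frac{1156607}{-5383} = 1156607 \left(- \frac{1}{5383}\right) = - \frac{1156607}{5383}$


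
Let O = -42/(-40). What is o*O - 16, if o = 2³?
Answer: -38/5 ≈ -7.6000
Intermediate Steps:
o = 8
O = 21/20 (O = -42*(-1/40) = 21/20 ≈ 1.0500)
o*O - 16 = 8*(21/20) - 16 = 42/5 - 16 = -38/5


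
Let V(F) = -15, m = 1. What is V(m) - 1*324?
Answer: -339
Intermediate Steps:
V(m) - 1*324 = -15 - 1*324 = -15 - 324 = -339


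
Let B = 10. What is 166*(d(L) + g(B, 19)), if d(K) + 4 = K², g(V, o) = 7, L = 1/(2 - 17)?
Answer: 112216/225 ≈ 498.74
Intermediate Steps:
L = -1/15 (L = 1/(-15) = -1/15 ≈ -0.066667)
d(K) = -4 + K²
166*(d(L) + g(B, 19)) = 166*((-4 + (-1/15)²) + 7) = 166*((-4 + 1/225) + 7) = 166*(-899/225 + 7) = 166*(676/225) = 112216/225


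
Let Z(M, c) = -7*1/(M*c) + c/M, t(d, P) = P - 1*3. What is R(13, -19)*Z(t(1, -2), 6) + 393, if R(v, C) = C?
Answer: 12341/30 ≈ 411.37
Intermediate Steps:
t(d, P) = -3 + P (t(d, P) = P - 3 = -3 + P)
Z(M, c) = c/M - 7/(M*c) (Z(M, c) = -7*1/(M*c) + c/M = -7/(M*c) + c/M = c/M - 7/(M*c))
R(13, -19)*Z(t(1, -2), 6) + 393 = -19*(-7 + 6²)/((-3 - 2)*6) + 393 = -19*(-7 + 36)/((-5)*6) + 393 = -(-19)*29/(5*6) + 393 = -19*(-29/30) + 393 = 551/30 + 393 = 12341/30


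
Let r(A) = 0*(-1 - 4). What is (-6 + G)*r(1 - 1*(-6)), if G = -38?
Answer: 0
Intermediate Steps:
r(A) = 0 (r(A) = 0*(-5) = 0)
(-6 + G)*r(1 - 1*(-6)) = (-6 - 38)*0 = -44*0 = 0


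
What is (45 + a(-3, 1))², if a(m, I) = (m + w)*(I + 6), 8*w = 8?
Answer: 961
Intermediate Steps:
w = 1 (w = (⅛)*8 = 1)
a(m, I) = (1 + m)*(6 + I) (a(m, I) = (m + 1)*(I + 6) = (1 + m)*(6 + I))
(45 + a(-3, 1))² = (45 + (6 + 1 + 6*(-3) + 1*(-3)))² = (45 + (6 + 1 - 18 - 3))² = (45 - 14)² = 31² = 961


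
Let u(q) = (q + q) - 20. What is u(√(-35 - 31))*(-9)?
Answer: 180 - 18*I*√66 ≈ 180.0 - 146.23*I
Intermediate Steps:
u(q) = -20 + 2*q (u(q) = 2*q - 20 = -20 + 2*q)
u(√(-35 - 31))*(-9) = (-20 + 2*√(-35 - 31))*(-9) = (-20 + 2*√(-66))*(-9) = (-20 + 2*(I*√66))*(-9) = (-20 + 2*I*√66)*(-9) = 180 - 18*I*√66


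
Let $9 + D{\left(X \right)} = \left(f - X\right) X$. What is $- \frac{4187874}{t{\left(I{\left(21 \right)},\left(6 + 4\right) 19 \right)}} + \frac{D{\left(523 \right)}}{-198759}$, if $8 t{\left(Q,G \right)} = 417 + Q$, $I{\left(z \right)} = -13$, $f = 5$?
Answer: $- \frac{1664727933509}{20074659} \approx -82927.0$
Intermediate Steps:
$D{\left(X \right)} = -9 + X \left(5 - X\right)$ ($D{\left(X \right)} = -9 + \left(5 - X\right) X = -9 + X \left(5 - X\right)$)
$t{\left(Q,G \right)} = \frac{417}{8} + \frac{Q}{8}$ ($t{\left(Q,G \right)} = \frac{417 + Q}{8} = \frac{417}{8} + \frac{Q}{8}$)
$- \frac{4187874}{t{\left(I{\left(21 \right)},\left(6 + 4\right) 19 \right)}} + \frac{D{\left(523 \right)}}{-198759} = - \frac{4187874}{\frac{417}{8} + \frac{1}{8} \left(-13\right)} + \frac{-9 - 523^{2} + 5 \cdot 523}{-198759} = - \frac{4187874}{\frac{417}{8} - \frac{13}{8}} + \left(-9 - 273529 + 2615\right) \left(- \frac{1}{198759}\right) = - \frac{4187874}{\frac{101}{2}} + \left(-9 - 273529 + 2615\right) \left(- \frac{1}{198759}\right) = \left(-4187874\right) \frac{2}{101} - - \frac{270923}{198759} = - \frac{8375748}{101} + \frac{270923}{198759} = - \frac{1664727933509}{20074659}$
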